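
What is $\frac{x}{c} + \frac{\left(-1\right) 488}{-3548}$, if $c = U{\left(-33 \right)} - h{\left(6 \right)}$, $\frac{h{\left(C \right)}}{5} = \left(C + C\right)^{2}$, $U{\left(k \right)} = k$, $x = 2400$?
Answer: $- \frac{678978}{222637} \approx -3.0497$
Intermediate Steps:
$h{\left(C \right)} = 20 C^{2}$ ($h{\left(C \right)} = 5 \left(C + C\right)^{2} = 5 \left(2 C\right)^{2} = 5 \cdot 4 C^{2} = 20 C^{2}$)
$c = -753$ ($c = -33 - 20 \cdot 6^{2} = -33 - 20 \cdot 36 = -33 - 720 = -753$)
$\frac{x}{c} + \frac{\left(-1\right) 488}{-3548} = \frac{2400}{-753} + \frac{\left(-1\right) 488}{-3548} = 2400 \left(- \frac{1}{753}\right) - - \frac{122}{887} = - \frac{800}{251} + \frac{122}{887} = - \frac{678978}{222637}$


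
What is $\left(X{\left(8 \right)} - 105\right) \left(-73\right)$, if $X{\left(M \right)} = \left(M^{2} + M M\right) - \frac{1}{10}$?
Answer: $- \frac{16717}{10} \approx -1671.7$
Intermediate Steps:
$X{\left(M \right)} = - \frac{1}{10} + 2 M^{2}$ ($X{\left(M \right)} = \left(M^{2} + M^{2}\right) - \frac{1}{10} = 2 M^{2} - \frac{1}{10} = - \frac{1}{10} + 2 M^{2}$)
$\left(X{\left(8 \right)} - 105\right) \left(-73\right) = \left(\left(- \frac{1}{10} + 2 \cdot 8^{2}\right) - 105\right) \left(-73\right) = \left(\left(- \frac{1}{10} + 2 \cdot 64\right) - 105\right) \left(-73\right) = \left(\left(- \frac{1}{10} + 128\right) - 105\right) \left(-73\right) = \left(\frac{1279}{10} - 105\right) \left(-73\right) = \frac{229}{10} \left(-73\right) = - \frac{16717}{10}$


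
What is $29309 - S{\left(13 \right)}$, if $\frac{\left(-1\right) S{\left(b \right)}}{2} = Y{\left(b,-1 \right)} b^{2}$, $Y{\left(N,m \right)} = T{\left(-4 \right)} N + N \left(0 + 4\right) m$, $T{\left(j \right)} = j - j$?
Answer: $11733$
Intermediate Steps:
$T{\left(j \right)} = 0$
$Y{\left(N,m \right)} = 4 N m$ ($Y{\left(N,m \right)} = 0 N + N \left(0 + 4\right) m = 0 + N 4 m = 0 + 4 N m = 4 N m$)
$S{\left(b \right)} = 8 b^{3}$ ($S{\left(b \right)} = - 2 \cdot 4 b \left(-1\right) b^{2} = - 2 - 4 b b^{2} = - 2 \left(- 4 b^{3}\right) = 8 b^{3}$)
$29309 - S{\left(13 \right)} = 29309 - 8 \cdot 13^{3} = 29309 - 8 \cdot 2197 = 29309 - 17576 = 11733$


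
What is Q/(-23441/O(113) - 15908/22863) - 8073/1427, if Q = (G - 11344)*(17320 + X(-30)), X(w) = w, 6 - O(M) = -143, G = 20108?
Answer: -147323957919232263/153631355125 ≈ -9.5895e+5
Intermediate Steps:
O(M) = 149 (O(M) = 6 - 1*(-143) = 6 + 143 = 149)
Q = 151529560 (Q = (20108 - 11344)*(17320 - 30) = 8764*17290 = 151529560)
Q/(-23441/O(113) - 15908/22863) - 8073/1427 = 151529560/(-23441/149 - 15908/22863) - 8073/1427 = 151529560/(-538301875/3406587) - 8073/1427 = 151529560*(-3406587/538301875) - 8073/1427 = -103239725842344/107660375 - 8073/1427 = -147323957919232263/153631355125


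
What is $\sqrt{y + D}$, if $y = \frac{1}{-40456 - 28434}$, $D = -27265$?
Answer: $\frac{17 i \sqrt{64992590}}{830} \approx 165.12 i$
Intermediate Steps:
$y = - \frac{1}{68890}$ ($y = \frac{1}{-68890} = - \frac{1}{68890} \approx -1.4516 \cdot 10^{-5}$)
$\sqrt{y + D} = \sqrt{- \frac{1}{68890} - 27265} = \sqrt{- \frac{1878285851}{68890}} = \frac{17 i \sqrt{64992590}}{830}$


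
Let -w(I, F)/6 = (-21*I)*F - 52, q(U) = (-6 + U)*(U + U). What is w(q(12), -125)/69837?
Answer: -755896/23279 ≈ -32.471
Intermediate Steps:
q(U) = 2*U*(-6 + U) (q(U) = (-6 + U)*(2*U) = 2*U*(-6 + U))
w(I, F) = 312 + 126*F*I (w(I, F) = -6*((-21*I)*F - 52) = -6*(-21*F*I - 52) = -6*(-52 - 21*F*I) = 312 + 126*F*I)
w(q(12), -125)/69837 = (312 + 126*(-125)*(2*12*(-6 + 12)))/69837 = (312 + 126*(-125)*(2*12*6))*(1/69837) = (312 + 126*(-125)*144)*(1/69837) = (312 - 2268000)*(1/69837) = -2267688*1/69837 = -755896/23279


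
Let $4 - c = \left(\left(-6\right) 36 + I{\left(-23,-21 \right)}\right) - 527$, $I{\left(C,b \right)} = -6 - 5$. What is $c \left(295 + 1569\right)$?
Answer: $1412912$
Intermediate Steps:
$I{\left(C,b \right)} = -11$
$c = 758$ ($c = 4 - \left(\left(\left(-6\right) 36 - 11\right) - 527\right) = 4 - \left(\left(-216 - 11\right) - 527\right) = 4 - \left(-227 - 527\right) = 4 - -754 = 4 + 754 = 758$)
$c \left(295 + 1569\right) = 758 \left(295 + 1569\right) = 758 \cdot 1864 = 1412912$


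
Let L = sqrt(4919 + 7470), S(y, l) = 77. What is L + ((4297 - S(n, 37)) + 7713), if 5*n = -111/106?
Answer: 11933 + sqrt(12389) ≈ 12044.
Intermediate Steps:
n = -111/530 (n = (-111/106)/5 = (-111*1/106)/5 = (1/5)*(-111/106) = -111/530 ≈ -0.20943)
L = sqrt(12389) ≈ 111.31
L + ((4297 - S(n, 37)) + 7713) = sqrt(12389) + ((4297 - 1*77) + 7713) = sqrt(12389) + ((4297 - 77) + 7713) = sqrt(12389) + (4220 + 7713) = sqrt(12389) + 11933 = 11933 + sqrt(12389)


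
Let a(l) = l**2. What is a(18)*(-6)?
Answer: -1944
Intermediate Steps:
a(18)*(-6) = 18**2*(-6) = 324*(-6) = -1944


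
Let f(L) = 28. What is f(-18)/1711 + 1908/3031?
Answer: 3349456/5186041 ≈ 0.64586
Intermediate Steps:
f(-18)/1711 + 1908/3031 = 28/1711 + 1908/3031 = 3349456/5186041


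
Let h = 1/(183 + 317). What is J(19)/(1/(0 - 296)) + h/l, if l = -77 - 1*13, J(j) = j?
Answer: -253080001/45000 ≈ -5624.0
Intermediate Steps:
l = -90 (l = -77 - 13 = -90)
h = 1/500 ≈ 0.0020000
J(19)/(1/(0 - 296)) + h/l = 19/(1/(0 - 296)) + (1/500)/(-90) = 19/(1/(-296)) + (1/500)*(-1/90) = 19/(-1/296) - 1/45000 = 19*(-296) - 1/45000 = -5624 - 1/45000 = -253080001/45000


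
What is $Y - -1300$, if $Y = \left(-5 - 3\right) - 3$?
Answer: $1289$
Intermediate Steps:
$Y = -11$ ($Y = -8 - 3 = -11$)
$Y - -1300 = -11 - -1300 = -11 + 1300 = 1289$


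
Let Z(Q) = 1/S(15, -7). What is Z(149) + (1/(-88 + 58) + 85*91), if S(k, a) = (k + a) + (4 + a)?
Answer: 46411/6 ≈ 7735.2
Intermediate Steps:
S(k, a) = 4 + k + 2*a (S(k, a) = (a + k) + (4 + a) = 4 + k + 2*a)
Z(Q) = 1/5 (Z(Q) = 1/(4 + 15 + 2*(-7)) = 1/(4 + 15 - 14) = 1/5)
Z(149) + (1/(-88 + 58) + 85*91) = 1/5 + (1/(-88 + 58) + 85*91) = 1/5 + (1/(-30) + 7735) = 1/5 + (-1/30 + 7735) = 1/5 + 232049/30 = 46411/6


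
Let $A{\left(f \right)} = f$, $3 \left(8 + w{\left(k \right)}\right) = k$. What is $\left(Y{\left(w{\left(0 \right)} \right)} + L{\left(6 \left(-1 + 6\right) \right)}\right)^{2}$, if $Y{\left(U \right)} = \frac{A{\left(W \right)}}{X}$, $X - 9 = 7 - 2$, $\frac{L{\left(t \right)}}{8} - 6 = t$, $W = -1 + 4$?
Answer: $\frac{16281225}{196} \approx 83068.0$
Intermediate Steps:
$W = 3$
$w{\left(k \right)} = -8 + \frac{k}{3}$
$L{\left(t \right)} = 48 + 8 t$
$X = 14$ ($X = 9 + \left(7 - 2\right) = 9 + 5 = 14$)
$Y{\left(U \right)} = \frac{3}{14}$
$\left(Y{\left(w{\left(0 \right)} \right)} + L{\left(6 \left(-1 + 6\right) \right)}\right)^{2} = \left(\frac{3}{14} + \left(48 + 8 \cdot 6 \left(-1 + 6\right)\right)\right)^{2} = \left(\frac{3}{14} + \left(48 + 8 \cdot 6 \cdot 5\right)\right)^{2} = \left(\frac{3}{14} + \left(48 + 8 \cdot 30\right)\right)^{2} = \left(\frac{3}{14} + \left(48 + 240\right)\right)^{2} = \left(\frac{3}{14} + 288\right)^{2} = \left(\frac{4035}{14}\right)^{2} = \frac{16281225}{196}$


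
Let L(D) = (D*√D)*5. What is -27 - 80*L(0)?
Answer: -27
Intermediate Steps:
L(D) = 5*D^(3/2) (L(D) = D^(3/2)*5 = 5*D^(3/2))
-27 - 80*L(0) = -27 - 400*0^(3/2) = -27 - 400*0 = -27 - 80*0 = -27 + 0 = -27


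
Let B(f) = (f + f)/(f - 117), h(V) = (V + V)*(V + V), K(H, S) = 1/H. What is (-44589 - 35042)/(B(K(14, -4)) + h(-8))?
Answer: -130355947/419070 ≈ -311.06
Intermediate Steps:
h(V) = 4*V² (h(V) = (2*V)*(2*V) = 4*V²)
B(f) = 2*f/(-117 + f) (B(f) = (2*f)/(-117 + f) = 2*f/(-117 + f))
(-44589 - 35042)/(B(K(14, -4)) + h(-8)) = (-44589 - 35042)/(2/(14*(-117 + 1/14)) + 4*(-8)²) = -79631/(2*(1/14)/(-117 + 1/14) + 4*64) = -79631/(2*(1/14)/(-1637/14) + 256) = -79631/(2*(1/14)*(-14/1637) + 256) = -79631/(-2/1637 + 256) = -79631/419070/1637 = -79631*1637/419070 = -130355947/419070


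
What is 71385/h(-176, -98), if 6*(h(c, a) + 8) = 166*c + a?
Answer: -214155/14681 ≈ -14.587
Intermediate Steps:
h(c, a) = -8 + a/6 + 83*c/3 (h(c, a) = -8 + (166*c + a)/6 = -8 + (a + 166*c)/6 = -8 + (a/6 + 83*c/3) = -8 + a/6 + 83*c/3)
71385/h(-176, -98) = 71385/(-8 + (⅙)*(-98) + (83/3)*(-176)) = 71385/(-8 - 49/3 - 14608/3) = 71385/(-14681/3) = 71385*(-3/14681) = -214155/14681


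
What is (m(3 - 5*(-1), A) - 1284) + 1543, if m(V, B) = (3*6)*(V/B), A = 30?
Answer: 1319/5 ≈ 263.80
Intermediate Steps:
m(V, B) = 18*V/B (m(V, B) = 18*(V/B) = 18*V/B)
(m(3 - 5*(-1), A) - 1284) + 1543 = (18*(3 - 5*(-1))/30 - 1284) + 1543 = (18*(3 + 5)*(1/30) - 1284) + 1543 = (18*8*(1/30) - 1284) + 1543 = (24/5 - 1284) + 1543 = -6396/5 + 1543 = 1319/5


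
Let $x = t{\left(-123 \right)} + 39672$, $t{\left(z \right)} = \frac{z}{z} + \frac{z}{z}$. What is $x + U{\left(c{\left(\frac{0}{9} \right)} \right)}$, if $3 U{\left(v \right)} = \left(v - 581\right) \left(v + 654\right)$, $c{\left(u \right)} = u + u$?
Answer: $-86984$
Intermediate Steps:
$t{\left(z \right)} = 2$ ($t{\left(z \right)} = 1 + 1 = 2$)
$c{\left(u \right)} = 2 u$
$U{\left(v \right)} = \frac{\left(-581 + v\right) \left(654 + v\right)}{3}$ ($U{\left(v \right)} = \frac{\left(v - 581\right) \left(v + 654\right)}{3} = \frac{\left(-581 + v\right) \left(654 + v\right)}{3}$)
$x = 39674$ ($x = 2 + 39672 = 39674$)
$x + U{\left(c{\left(\frac{0}{9} \right)} \right)} = 39674 + \left(-126658 + \frac{\left(2 \cdot \frac{0}{9}\right)^{2}}{3} + \frac{73 \cdot 2 \cdot \frac{0}{9}}{3}\right) = 39674 + \left(-126658 + \frac{\left(2 \cdot 0 \cdot \frac{1}{9}\right)^{2}}{3} + \frac{73 \cdot 2 \cdot 0 \cdot \frac{1}{9}}{3}\right) = 39674 + \left(-126658 + \frac{\left(2 \cdot 0\right)^{2}}{3} + \frac{73 \cdot 2 \cdot 0}{3}\right) = 39674 + \left(-126658 + \frac{0^{2}}{3} + \frac{73}{3} \cdot 0\right) = 39674 + \left(-126658 + \frac{1}{3} \cdot 0 + 0\right) = 39674 + \left(-126658 + 0 + 0\right) = 39674 - 126658 = -86984$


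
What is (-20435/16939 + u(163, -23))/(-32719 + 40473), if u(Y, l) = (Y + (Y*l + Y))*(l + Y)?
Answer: -8117528015/131345006 ≈ -61.803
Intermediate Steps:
u(Y, l) = (Y + l)*(2*Y + Y*l) (u(Y, l) = (Y + (Y + Y*l))*(Y + l) = (2*Y + Y*l)*(Y + l) = (Y + l)*(2*Y + Y*l))
(-20435/16939 + u(163, -23))/(-32719 + 40473) = (-20435/16939 + 163*((-23)² + 2*163 + 2*(-23) + 163*(-23)))/(-32719 + 40473) = (-20435*1/16939 + 163*(529 + 326 - 46 - 3749))/7754 = (-20435/16939 + 163*(-2940))*(1/7754) = (-20435/16939 - 479220)*(1/7754) = -8117528015/16939*1/7754 = -8117528015/131345006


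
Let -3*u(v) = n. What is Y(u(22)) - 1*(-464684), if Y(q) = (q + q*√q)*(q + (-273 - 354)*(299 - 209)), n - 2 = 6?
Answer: 5536540/9 + 2708768*I*√6/27 ≈ 6.1517e+5 + 2.4574e+5*I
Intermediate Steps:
n = 8 (n = 2 + 6 = 8)
u(v) = -8/3 (u(v) = -⅓*8 = -8/3)
Y(q) = (-56430 + q)*(q + q^(3/2)) (Y(q) = (q + q^(3/2))*(q - 627*90) = (q + q^(3/2))*(q - 56430) = (q + q^(3/2))*(-56430 + q) = (-56430 + q)*(q + q^(3/2)))
Y(u(22)) - 1*(-464684) = ((-8/3)² + (-8/3)^(5/2) - 56430*(-8/3) - (-100320)*I*√6) - 1*(-464684) = (64/9 + 128*I*√6/27 + 150480 - (-100320)*I*√6) + 464684 = (64/9 + 128*I*√6/27 + 150480 + 100320*I*√6) + 464684 = (1354384/9 + 2708768*I*√6/27) + 464684 = 5536540/9 + 2708768*I*√6/27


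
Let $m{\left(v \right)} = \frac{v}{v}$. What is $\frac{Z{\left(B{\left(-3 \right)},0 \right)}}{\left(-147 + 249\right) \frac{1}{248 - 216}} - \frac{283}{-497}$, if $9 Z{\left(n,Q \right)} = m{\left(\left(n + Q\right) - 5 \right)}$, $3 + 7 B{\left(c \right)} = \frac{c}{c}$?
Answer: $\frac{137849}{228123} \approx 0.60427$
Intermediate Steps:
$B{\left(c \right)} = - \frac{2}{7}$ ($B{\left(c \right)} = - \frac{3}{7} + \frac{c \frac{1}{c}}{7} = - \frac{3}{7} + \frac{1}{7} \cdot 1 = - \frac{3}{7} + \frac{1}{7} = - \frac{2}{7}$)
$m{\left(v \right)} = 1$
$Z{\left(n,Q \right)} = \frac{1}{9}$ ($Z{\left(n,Q \right)} = \frac{1}{9} \cdot 1 = \frac{1}{9}$)
$\frac{Z{\left(B{\left(-3 \right)},0 \right)}}{\left(-147 + 249\right) \frac{1}{248 - 216}} - \frac{283}{-497} = \frac{1}{9 \frac{-147 + 249}{248 - 216}} - \frac{283}{-497} = \frac{1}{9 \cdot \frac{102}{32}} - - \frac{283}{497} = \frac{1}{9 \cdot 102 \cdot \frac{1}{32}} + \frac{283}{497} = \frac{1}{9 \cdot \frac{51}{16}} + \frac{283}{497} = \frac{1}{9} \cdot \frac{16}{51} + \frac{283}{497} = \frac{16}{459} + \frac{283}{497} = \frac{137849}{228123}$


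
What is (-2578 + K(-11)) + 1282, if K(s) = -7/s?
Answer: -14249/11 ≈ -1295.4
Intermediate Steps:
(-2578 + K(-11)) + 1282 = (-2578 - 7/(-11)) + 1282 = (-2578 - 7*(-1/11)) + 1282 = (-2578 + 7/11) + 1282 = -28351/11 + 1282 = -14249/11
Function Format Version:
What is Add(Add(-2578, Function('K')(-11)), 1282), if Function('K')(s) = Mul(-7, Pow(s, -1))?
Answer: Rational(-14249, 11) ≈ -1295.4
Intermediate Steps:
Add(Add(-2578, Function('K')(-11)), 1282) = Add(Add(-2578, Mul(-7, Pow(-11, -1))), 1282) = Add(Add(-2578, Mul(-7, Rational(-1, 11))), 1282) = Add(Add(-2578, Rational(7, 11)), 1282) = Add(Rational(-28351, 11), 1282) = Rational(-14249, 11)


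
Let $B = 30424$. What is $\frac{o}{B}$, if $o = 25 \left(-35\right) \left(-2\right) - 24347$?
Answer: $- \frac{22597}{30424} \approx -0.74274$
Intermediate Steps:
$o = -22597$ ($o = \left(-875\right) \left(-2\right) - 24347 = 1750 - 24347 = -22597$)
$\frac{o}{B} = - \frac{22597}{30424}$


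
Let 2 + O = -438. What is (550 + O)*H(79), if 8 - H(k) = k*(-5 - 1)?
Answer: 53020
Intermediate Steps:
O = -440 (O = -2 - 438 = -440)
H(k) = 8 + 6*k (H(k) = 8 - k*(-5 - 1) = 8 - k*(-6) = 8 - (-6)*k = 8 + 6*k)
(550 + O)*H(79) = (550 - 440)*(8 + 6*79) = 110*(8 + 474) = 110*482 = 53020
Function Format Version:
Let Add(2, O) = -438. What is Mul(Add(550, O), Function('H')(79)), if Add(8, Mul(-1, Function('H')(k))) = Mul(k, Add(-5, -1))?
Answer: 53020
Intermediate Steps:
O = -440 (O = Add(-2, -438) = -440)
Function('H')(k) = Add(8, Mul(6, k)) (Function('H')(k) = Add(8, Mul(-1, Mul(k, Add(-5, -1)))) = Add(8, Mul(-1, Mul(k, -6))) = Add(8, Mul(-1, Mul(-6, k))) = Add(8, Mul(6, k)))
Mul(Add(550, O), Function('H')(79)) = Mul(Add(550, -440), Add(8, Mul(6, 79))) = Mul(110, Add(8, 474)) = Mul(110, 482) = 53020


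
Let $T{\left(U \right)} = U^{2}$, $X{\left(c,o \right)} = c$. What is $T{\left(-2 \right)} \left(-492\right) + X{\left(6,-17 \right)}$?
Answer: $-1962$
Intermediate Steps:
$T{\left(-2 \right)} \left(-492\right) + X{\left(6,-17 \right)} = \left(-2\right)^{2} \left(-492\right) + 6 = 4 \left(-492\right) + 6 = -1968 + 6 = -1962$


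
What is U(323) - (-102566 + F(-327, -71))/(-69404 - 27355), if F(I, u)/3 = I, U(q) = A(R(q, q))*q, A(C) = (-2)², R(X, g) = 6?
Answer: 124909081/96759 ≈ 1290.9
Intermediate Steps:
A(C) = 4
U(q) = 4*q
F(I, u) = 3*I
U(323) - (-102566 + F(-327, -71))/(-69404 - 27355) = 4*323 - (-102566 + 3*(-327))/(-69404 - 27355) = 1292 - (-102566 - 981)/(-96759) = 1292 - (-103547)*(-1)/96759 = 1292 - 1*103547/96759 = 1292 - 103547/96759 = 124909081/96759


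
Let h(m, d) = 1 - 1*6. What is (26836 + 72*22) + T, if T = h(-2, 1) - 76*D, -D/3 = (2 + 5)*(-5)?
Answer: 20435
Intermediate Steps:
h(m, d) = -5 (h(m, d) = 1 - 6 = -5)
D = 105 (D = -3*(2 + 5)*(-5) = -21*(-5) = -3*(-35) = 105)
T = -7985 (T = -5 - 76*105 = -5 - 7980 = -7985)
(26836 + 72*22) + T = (26836 + 72*22) - 7985 = (26836 + 1584) - 7985 = 28420 - 7985 = 20435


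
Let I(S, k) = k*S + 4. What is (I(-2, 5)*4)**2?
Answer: 576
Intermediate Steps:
I(S, k) = 4 + S*k (I(S, k) = S*k + 4 = 4 + S*k)
(I(-2, 5)*4)**2 = ((4 - 2*5)*4)**2 = ((4 - 10)*4)**2 = (-6*4)**2 = (-24)**2 = 576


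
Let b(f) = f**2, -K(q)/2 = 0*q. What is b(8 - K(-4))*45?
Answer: 2880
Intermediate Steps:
K(q) = 0 (K(q) = -0*q = -2*0 = 0)
b(8 - K(-4))*45 = (8 - 1*0)**2*45 = (8 + 0)**2*45 = 8**2*45 = 64*45 = 2880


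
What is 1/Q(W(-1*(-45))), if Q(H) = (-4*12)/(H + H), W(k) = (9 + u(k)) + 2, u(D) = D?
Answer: -7/3 ≈ -2.3333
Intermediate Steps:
W(k) = 11 + k (W(k) = (9 + k) + 2 = 11 + k)
Q(H) = -24/H (Q(H) = -48*1/(2*H) = -24/H)
1/Q(W(-1*(-45))) = 1/(-24/(11 - 1*(-45))) = 1/(-24/(11 + 45)) = 1/(-24/56) = 1/(-24*1/56) = 1/(-3/7) = -7/3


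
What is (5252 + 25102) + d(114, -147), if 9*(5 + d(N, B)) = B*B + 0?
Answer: 32750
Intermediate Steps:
d(N, B) = -5 + B²/9 (d(N, B) = -5 + (B*B + 0)/9 = -5 + (B² + 0)/9 = -5 + B²/9)
(5252 + 25102) + d(114, -147) = (5252 + 25102) + (-5 + (⅑)*(-147)²) = 30354 + (-5 + (⅑)*21609) = 30354 + (-5 + 2401) = 30354 + 2396 = 32750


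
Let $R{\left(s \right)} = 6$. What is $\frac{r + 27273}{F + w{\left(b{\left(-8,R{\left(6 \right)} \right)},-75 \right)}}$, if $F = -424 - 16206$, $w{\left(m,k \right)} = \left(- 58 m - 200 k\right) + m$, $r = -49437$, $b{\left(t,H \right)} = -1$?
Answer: $\frac{22164}{1573} \approx 14.09$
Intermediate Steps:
$w{\left(m,k \right)} = - 200 k - 57 m$ ($w{\left(m,k \right)} = \left(- 200 k - 58 m\right) + m = - 200 k - 57 m$)
$F = -16630$
$\frac{r + 27273}{F + w{\left(b{\left(-8,R{\left(6 \right)} \right)},-75 \right)}} = \frac{-49437 + 27273}{-16630 - -15057} = - \frac{22164}{-16630 + \left(15000 + 57\right)} = - \frac{22164}{-16630 + 15057} = - \frac{22164}{-1573} = \left(-22164\right) \left(- \frac{1}{1573}\right) = \frac{22164}{1573}$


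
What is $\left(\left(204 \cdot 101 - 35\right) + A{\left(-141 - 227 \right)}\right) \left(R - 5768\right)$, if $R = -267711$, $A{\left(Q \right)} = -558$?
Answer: $-5472588269$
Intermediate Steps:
$\left(\left(204 \cdot 101 - 35\right) + A{\left(-141 - 227 \right)}\right) \left(R - 5768\right) = \left(\left(204 \cdot 101 - 35\right) - 558\right) \left(-267711 - 5768\right) = \left(\left(20604 - 35\right) - 558\right) \left(-273479\right) = \left(20569 - 558\right) \left(-273479\right) = 20011 \left(-273479\right) = -5472588269$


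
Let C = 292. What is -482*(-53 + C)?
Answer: -115198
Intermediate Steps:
-482*(-53 + C) = -482*(-53 + 292) = -482*239 = -115198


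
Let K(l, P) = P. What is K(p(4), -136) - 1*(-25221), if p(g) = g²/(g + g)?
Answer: 25085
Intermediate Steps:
p(g) = g/2 (p(g) = g²/((2*g)) = (1/(2*g))*g² = g/2)
K(p(4), -136) - 1*(-25221) = -136 - 1*(-25221) = -136 + 25221 = 25085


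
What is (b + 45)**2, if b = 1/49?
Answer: 4866436/2401 ≈ 2026.8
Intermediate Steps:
b = 1/49 ≈ 0.020408
(b + 45)**2 = (1/49 + 45)**2 = (2206/49)**2 = 4866436/2401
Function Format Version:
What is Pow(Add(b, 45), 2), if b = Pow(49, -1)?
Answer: Rational(4866436, 2401) ≈ 2026.8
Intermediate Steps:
b = Rational(1, 49) ≈ 0.020408
Pow(Add(b, 45), 2) = Pow(Add(Rational(1, 49), 45), 2) = Pow(Rational(2206, 49), 2) = Rational(4866436, 2401)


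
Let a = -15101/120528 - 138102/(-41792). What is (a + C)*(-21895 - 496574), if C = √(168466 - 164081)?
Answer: -86487417168971/52469856 - 518469*√4385 ≈ -3.5981e+7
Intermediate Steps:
a = 500439277/157409568 (a = -15101*1/120528 - 138102*(-1/41792) = -15101/120528 + 69051/20896 = 500439277/157409568 ≈ 3.1792)
C = √4385 ≈ 66.219
(a + C)*(-21895 - 496574) = (500439277/157409568 + √4385)*(-21895 - 496574) = (500439277/157409568 + √4385)*(-518469) = -86487417168971/52469856 - 518469*√4385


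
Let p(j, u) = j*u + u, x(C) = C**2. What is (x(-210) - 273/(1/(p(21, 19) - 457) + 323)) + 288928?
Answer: 4194810041/12596 ≈ 3.3303e+5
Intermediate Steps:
p(j, u) = u + j*u
(x(-210) - 273/(1/(p(21, 19) - 457) + 323)) + 288928 = ((-210)**2 - 273/(1/(19*(1 + 21) - 457) + 323)) + 288928 = (44100 - 273/(1/(19*22 - 457) + 323)) + 288928 = (44100 - 273/(1/(418 - 457) + 323)) + 288928 = (44100 - 273/(1/(-39) + 323)) + 288928 = (44100 - 273/(-1/39 + 323)) + 288928 = (44100 - 273/12596/39) + 288928 = (44100 - 273*39/12596) + 288928 = (44100 - 10647/12596) + 288928 = 555472953/12596 + 288928 = 4194810041/12596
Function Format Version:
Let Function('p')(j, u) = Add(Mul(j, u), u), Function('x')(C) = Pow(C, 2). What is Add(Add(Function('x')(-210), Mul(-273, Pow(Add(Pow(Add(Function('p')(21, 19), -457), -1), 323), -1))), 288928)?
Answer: Rational(4194810041, 12596) ≈ 3.3303e+5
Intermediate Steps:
Function('p')(j, u) = Add(u, Mul(j, u))
Add(Add(Function('x')(-210), Mul(-273, Pow(Add(Pow(Add(Function('p')(21, 19), -457), -1), 323), -1))), 288928) = Add(Add(Pow(-210, 2), Mul(-273, Pow(Add(Pow(Add(Mul(19, Add(1, 21)), -457), -1), 323), -1))), 288928) = Add(Add(44100, Mul(-273, Pow(Add(Pow(Add(Mul(19, 22), -457), -1), 323), -1))), 288928) = Add(Add(44100, Mul(-273, Pow(Add(Pow(Add(418, -457), -1), 323), -1))), 288928) = Add(Add(44100, Mul(-273, Pow(Add(Pow(-39, -1), 323), -1))), 288928) = Add(Add(44100, Mul(-273, Pow(Add(Rational(-1, 39), 323), -1))), 288928) = Add(Add(44100, Mul(-273, Pow(Rational(12596, 39), -1))), 288928) = Add(Add(44100, Mul(-273, Rational(39, 12596))), 288928) = Add(Add(44100, Rational(-10647, 12596)), 288928) = Add(Rational(555472953, 12596), 288928) = Rational(4194810041, 12596)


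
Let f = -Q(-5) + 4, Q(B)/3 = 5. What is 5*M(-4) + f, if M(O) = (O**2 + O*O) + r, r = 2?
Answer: 159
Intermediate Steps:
Q(B) = 15 (Q(B) = 3*5 = 15)
M(O) = 2 + 2*O**2 (M(O) = (O**2 + O*O) + 2 = (O**2 + O**2) + 2 = 2*O**2 + 2 = 2 + 2*O**2)
f = -11 (f = -1*15 + 4 = -15 + 4 = -11)
5*M(-4) + f = 5*(2 + 2*(-4)**2) - 11 = 5*(2 + 2*16) - 11 = 5*(2 + 32) - 11 = 5*34 - 11 = 170 - 11 = 159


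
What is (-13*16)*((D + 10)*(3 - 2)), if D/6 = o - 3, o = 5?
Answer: -4576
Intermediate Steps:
D = 12 (D = 6*(5 - 3) = 6*2 = 12)
(-13*16)*((D + 10)*(3 - 2)) = (-13*16)*((12 + 10)*(3 - 2)) = -4576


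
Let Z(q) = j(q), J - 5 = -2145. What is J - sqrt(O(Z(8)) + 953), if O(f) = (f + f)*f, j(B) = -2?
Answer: -2171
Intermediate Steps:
J = -2140 (J = 5 - 2145 = -2140)
Z(q) = -2
O(f) = 2*f**2 (O(f) = (2*f)*f = 2*f**2)
J - sqrt(O(Z(8)) + 953) = -2140 - sqrt(2*(-2)**2 + 953) = -2140 - sqrt(2*4 + 953) = -2140 - sqrt(8 + 953) = -2140 - sqrt(961) = -2140 - 1*31 = -2140 - 31 = -2171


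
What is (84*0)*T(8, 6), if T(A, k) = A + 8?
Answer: 0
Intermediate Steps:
T(A, k) = 8 + A
(84*0)*T(8, 6) = (84*0)*(8 + 8) = 0*16 = 0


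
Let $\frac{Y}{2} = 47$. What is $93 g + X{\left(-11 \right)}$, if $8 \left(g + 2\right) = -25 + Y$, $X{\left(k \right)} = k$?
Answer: $\frac{4841}{8} \approx 605.13$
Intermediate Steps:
$Y = 94$ ($Y = 2 \cdot 47 = 94$)
$g = \frac{53}{8}$ ($g = -2 + \frac{-25 + 94}{8} = -2 + \frac{1}{8} \cdot 69 = -2 + \frac{69}{8} = \frac{53}{8} \approx 6.625$)
$93 g + X{\left(-11 \right)} = 93 \cdot \frac{53}{8} - 11 = \frac{4929}{8} - 11 = \frac{4841}{8}$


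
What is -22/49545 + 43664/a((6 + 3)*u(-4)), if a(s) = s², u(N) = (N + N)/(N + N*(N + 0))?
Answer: 60092558/49545 ≈ 1212.9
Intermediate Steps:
u(N) = 2*N/(N + N²) (u(N) = (2*N)/(N + N*N) = (2*N)/(N + N²) = 2*N/(N + N²))
-22/49545 + 43664/a((6 + 3)*u(-4)) = -22/49545 + 43664/(((6 + 3)*(2/(1 - 4)))²) = -22*1/49545 + 43664/((9*(2/(-3)))²) = -22/49545 + 43664/((9*(2*(-⅓)))²) = -22/49545 + 43664/((9*(-⅔))²) = -22/49545 + 43664/((-6)²) = -22/49545 + 43664/36 = -22/49545 + 43664*(1/36) = -22/49545 + 10916/9 = 60092558/49545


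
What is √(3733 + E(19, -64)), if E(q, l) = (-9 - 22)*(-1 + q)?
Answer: 5*√127 ≈ 56.347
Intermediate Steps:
E(q, l) = 31 - 31*q (E(q, l) = -31*(-1 + q) = 31 - 31*q)
√(3733 + E(19, -64)) = √(3733 + (31 - 31*19)) = √(3733 + (31 - 589)) = √(3733 - 558) = √3175 = 5*√127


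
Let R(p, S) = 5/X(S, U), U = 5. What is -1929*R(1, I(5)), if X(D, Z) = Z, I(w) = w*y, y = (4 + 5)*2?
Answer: -1929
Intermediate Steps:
y = 18 (y = 9*2 = 18)
I(w) = 18*w (I(w) = w*18 = 18*w)
R(p, S) = 1 (R(p, S) = 5/5 = 5*(⅕) = 1)
-1929*R(1, I(5)) = -1929*1 = -1929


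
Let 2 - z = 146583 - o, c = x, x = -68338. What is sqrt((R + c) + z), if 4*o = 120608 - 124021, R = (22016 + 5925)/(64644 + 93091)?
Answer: I*sqrt(21473921704470485)/315470 ≈ 464.51*I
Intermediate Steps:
c = -68338
R = 27941/157735 ≈ 0.17714
o = -3413/4 (o = (120608 - 124021)/4 = (1/4)*(-3413) = -3413/4 ≈ -853.25)
z = -589737/4 (z = 2 - (146583 - 1*(-3413/4)) = 2 - (146583 + 3413/4) = 2 - 1*589745/4 = 2 - 589745/4 = -589737/4 ≈ -1.4743e+5)
sqrt((R + c) + z) = sqrt((27941/157735 - 68338) - 589737/4) = sqrt(-10779266489/157735 - 589737/4) = sqrt(-136139231651/630940) = I*sqrt(21473921704470485)/315470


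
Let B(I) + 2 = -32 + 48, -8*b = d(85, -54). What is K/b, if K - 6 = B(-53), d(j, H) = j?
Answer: -32/17 ≈ -1.8824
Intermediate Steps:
b = -85/8 (b = -⅛*85 = -85/8 ≈ -10.625)
B(I) = 14 (B(I) = -2 + (-32 + 48) = -2 + 16 = 14)
K = 20 (K = 6 + 14 = 20)
K/b = 20/(-85/8) = 20*(-8/85) = -32/17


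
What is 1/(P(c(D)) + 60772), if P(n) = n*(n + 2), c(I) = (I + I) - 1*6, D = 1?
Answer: 1/60780 ≈ 1.6453e-5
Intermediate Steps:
c(I) = -6 + 2*I (c(I) = 2*I - 6 = -6 + 2*I)
P(n) = n*(2 + n)
1/(P(c(D)) + 60772) = 1/((-6 + 2*1)*(2 + (-6 + 2*1)) + 60772) = 1/((-6 + 2)*(2 + (-6 + 2)) + 60772) = 1/(-4*(2 - 4) + 60772) = 1/(-4*(-2) + 60772) = 1/(8 + 60772) = 1/60780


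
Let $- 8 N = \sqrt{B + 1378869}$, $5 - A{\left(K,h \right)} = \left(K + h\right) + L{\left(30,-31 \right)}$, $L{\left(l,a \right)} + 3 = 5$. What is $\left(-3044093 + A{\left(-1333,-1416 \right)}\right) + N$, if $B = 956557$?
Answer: $-3041341 - \frac{\sqrt{2335426}}{8} \approx -3.0415 \cdot 10^{6}$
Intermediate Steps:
$L{\left(l,a \right)} = 2$ ($L{\left(l,a \right)} = -3 + 5 = 2$)
$A{\left(K,h \right)} = 3 - K - h$ ($A{\left(K,h \right)} = 5 - \left(\left(K + h\right) + 2\right) = 5 - \left(2 + K + h\right) = 3 - K - h$)
$N = - \frac{\sqrt{2335426}}{8}$ ($N = - \frac{\sqrt{956557 + 1378869}}{8} = - \frac{\sqrt{2335426}}{8} \approx -191.03$)
$\left(-3044093 + A{\left(-1333,-1416 \right)}\right) + N = \left(-3044093 - -2752\right) - \frac{\sqrt{2335426}}{8} = \left(-3044093 + \left(3 + 1333 + 1416\right)\right) - \frac{\sqrt{2335426}}{8} = \left(-3044093 + 2752\right) - \frac{\sqrt{2335426}}{8} = -3041341 - \frac{\sqrt{2335426}}{8}$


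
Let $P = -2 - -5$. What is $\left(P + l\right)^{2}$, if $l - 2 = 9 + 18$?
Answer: $1024$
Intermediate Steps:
$l = 29$ ($l = 2 + \left(9 + 18\right) = 2 + 27 = 29$)
$P = 3$ ($P = -2 + 5 = 3$)
$\left(P + l\right)^{2} = \left(3 + 29\right)^{2} = 32^{2} = 1024$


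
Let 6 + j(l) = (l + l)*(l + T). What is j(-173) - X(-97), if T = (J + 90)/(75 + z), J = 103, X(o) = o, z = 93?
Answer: 5002327/84 ≈ 59552.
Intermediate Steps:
T = 193/168 (T = (103 + 90)/(75 + 93) = 193/168 ≈ 1.1488)
j(l) = -6 + 2*l*(193/168 + l) (j(l) = -6 + (l + l)*(l + 193/168) = -6 + (2*l)*(193/168 + l) = -6 + 2*l*(193/168 + l))
j(-173) - X(-97) = (-6 + 2*(-173)² + (193/84)*(-173)) - 1*(-97) = (-6 + 2*29929 - 33389/84) + 97 = (-6 + 59858 - 33389/84) + 97 = 4994179/84 + 97 = 5002327/84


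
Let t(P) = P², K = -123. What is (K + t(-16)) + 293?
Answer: 426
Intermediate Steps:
(K + t(-16)) + 293 = (-123 + (-16)²) + 293 = (-123 + 256) + 293 = 133 + 293 = 426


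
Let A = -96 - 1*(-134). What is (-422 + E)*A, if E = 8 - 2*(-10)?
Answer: -14972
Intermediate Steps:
E = 28 (E = 8 + 20 = 28)
A = 38 (A = -96 + 134 = 38)
(-422 + E)*A = (-422 + 28)*38 = -394*38 = -14972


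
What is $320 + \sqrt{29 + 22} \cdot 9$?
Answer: $320 + 9 \sqrt{51} \approx 384.27$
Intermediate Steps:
$320 + \sqrt{29 + 22} \cdot 9 = 320 + \sqrt{51} \cdot 9 = 320 + 9 \sqrt{51}$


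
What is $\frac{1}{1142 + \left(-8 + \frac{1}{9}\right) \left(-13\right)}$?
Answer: $\frac{9}{11201} \approx 0.0008035$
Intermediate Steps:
$\frac{1}{1142 + \left(-8 + \frac{1}{9}\right) \left(-13\right)} = \frac{1}{1142 - - \frac{923}{9}} = \frac{1}{1142 + \frac{923}{9}} = \frac{1}{\frac{11201}{9}} = \frac{9}{11201}$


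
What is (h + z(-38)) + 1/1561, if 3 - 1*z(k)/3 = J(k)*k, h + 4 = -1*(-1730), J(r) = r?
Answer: -4053916/1561 ≈ -2597.0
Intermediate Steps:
h = 1726 (h = -4 - 1*(-1730) = -4 + 1730 = 1726)
z(k) = 9 - 3*k² (z(k) = 9 - 3*k*k = 9 - 3*k²)
(h + z(-38)) + 1/1561 = (1726 + (9 - 3*(-38)²)) + 1/1561 = (1726 + (9 - 3*1444)) + 1/1561 = (1726 + (9 - 4332)) + 1/1561 = (1726 - 4323) + 1/1561 = -2597 + 1/1561 = -4053916/1561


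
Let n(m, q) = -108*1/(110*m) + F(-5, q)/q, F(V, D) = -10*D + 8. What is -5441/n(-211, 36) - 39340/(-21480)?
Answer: 153086544062/274072449 ≈ 558.56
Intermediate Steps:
F(V, D) = 8 - 10*D
n(m, q) = -54/(55*m) + (8 - 10*q)/q (n(m, q) = -108*1/(110*m) + (8 - 10*q)/q = -54/(55*m) + (8 - 10*q)/q)
-5441/n(-211, 36) - 39340/(-21480) = -5441/(-10 + 8/36 - 54/55/(-211)) - 39340/(-21480) = -5441/(-10 + 8*(1/36) - 54/55*(-1/211)) - 39340*(-1/21480) = -5441/(-10 + 2/9 + 54/11605) + 1967/1074 = -5441/(-1020754/104445) + 1967/1074 = -5441*(-104445/1020754) + 1967/1074 = 568285245/1020754 + 1967/1074 = 153086544062/274072449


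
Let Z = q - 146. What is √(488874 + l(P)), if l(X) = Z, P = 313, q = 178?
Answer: √488906 ≈ 699.22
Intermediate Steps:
Z = 32 (Z = 178 - 146 = 32)
l(X) = 32
√(488874 + l(P)) = √(488874 + 32) = √488906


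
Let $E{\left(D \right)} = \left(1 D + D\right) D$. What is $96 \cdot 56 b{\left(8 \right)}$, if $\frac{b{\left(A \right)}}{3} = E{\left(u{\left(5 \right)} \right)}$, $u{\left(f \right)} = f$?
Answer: $806400$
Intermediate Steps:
$E{\left(D \right)} = 2 D^{2}$ ($E{\left(D \right)} = \left(D + D\right) D = 2 D D = 2 D^{2}$)
$b{\left(A \right)} = 150$ ($b{\left(A \right)} = 3 \cdot 2 \cdot 5^{2} = 3 \cdot 2 \cdot 25 = 3 \cdot 50 = 150$)
$96 \cdot 56 b{\left(8 \right)} = 96 \cdot 56 \cdot 150 = 5376 \cdot 150 = 806400$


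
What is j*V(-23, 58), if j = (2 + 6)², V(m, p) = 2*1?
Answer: 128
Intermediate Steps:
V(m, p) = 2
j = 64 (j = 8² = 64)
j*V(-23, 58) = 64*2 = 128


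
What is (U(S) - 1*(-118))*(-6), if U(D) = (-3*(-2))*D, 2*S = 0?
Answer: -708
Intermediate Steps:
S = 0 (S = (1/2)*0 = 0)
U(D) = 6*D
(U(S) - 1*(-118))*(-6) = (6*0 - 1*(-118))*(-6) = (0 + 118)*(-6) = 118*(-6) = -708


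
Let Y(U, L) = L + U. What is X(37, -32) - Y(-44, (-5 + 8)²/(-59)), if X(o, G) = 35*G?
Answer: -63475/59 ≈ -1075.8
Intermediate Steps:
X(37, -32) - Y(-44, (-5 + 8)²/(-59)) = 35*(-32) - ((-5 + 8)²/(-59) - 44) = -1120 - (3²*(-1/59) - 44) = -1120 - (9*(-1/59) - 44) = -1120 - (-9/59 - 44) = -1120 - 1*(-2605/59) = -1120 + 2605/59 = -63475/59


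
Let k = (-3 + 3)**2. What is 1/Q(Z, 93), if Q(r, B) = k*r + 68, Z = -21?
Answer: 1/68 ≈ 0.014706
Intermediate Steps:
k = 0 (k = 0**2 = 0)
Q(r, B) = 68 (Q(r, B) = 0*r + 68 = 0 + 68 = 68)
1/Q(Z, 93) = 1/68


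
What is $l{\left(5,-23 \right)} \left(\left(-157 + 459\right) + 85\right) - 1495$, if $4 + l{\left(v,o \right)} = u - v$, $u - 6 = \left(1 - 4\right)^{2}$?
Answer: $827$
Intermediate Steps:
$u = 15$ ($u = 6 + \left(1 - 4\right)^{2} = 6 + \left(-3\right)^{2} = 6 + 9 = 15$)
$l{\left(v,o \right)} = 11 - v$ ($l{\left(v,o \right)} = -4 - \left(-15 + v\right) = 11 - v$)
$l{\left(5,-23 \right)} \left(\left(-157 + 459\right) + 85\right) - 1495 = \left(11 - 5\right) \left(\left(-157 + 459\right) + 85\right) - 1495 = \left(11 - 5\right) \left(302 + 85\right) - 1495 = 6 \cdot 387 - 1495 = 2322 - 1495 = 827$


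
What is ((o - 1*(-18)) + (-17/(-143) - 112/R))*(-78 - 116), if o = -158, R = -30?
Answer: 56655178/2145 ≈ 26413.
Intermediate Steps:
((o - 1*(-18)) + (-17/(-143) - 112/R))*(-78 - 116) = ((-158 - 1*(-18)) + (-17/(-143) - 112/(-30)))*(-78 - 116) = ((-158 + 18) + (-17*(-1/143) - 112*(-1/30)))*(-194) = (-140 + (17/143 + 56/15))*(-194) = (-140 + 8263/2145)*(-194) = -292037/2145*(-194) = 56655178/2145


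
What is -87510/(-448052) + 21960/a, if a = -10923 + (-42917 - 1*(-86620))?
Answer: 28881363/33379874 ≈ 0.86523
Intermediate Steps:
a = 32780 (a = -10923 + (-42917 + 86620) = -10923 + 43703 = 32780)
-87510/(-448052) + 21960/a = -87510/(-448052) + 21960/32780 = -87510*(-1/448052) + 21960*(1/32780) = 43755/224026 + 1098/1639 = 28881363/33379874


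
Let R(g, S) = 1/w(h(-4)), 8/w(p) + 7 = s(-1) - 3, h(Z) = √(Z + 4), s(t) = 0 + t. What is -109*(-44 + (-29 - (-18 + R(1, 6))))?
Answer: 46761/8 ≈ 5845.1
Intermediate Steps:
s(t) = t
h(Z) = √(4 + Z)
w(p) = -8/11 (w(p) = 8/(-7 + (-1 - 3)) = 8/(-7 - 4) = 8/(-11) = 8*(-1/11) = -8/11)
R(g, S) = -11/8 (R(g, S) = 1/(-8/11) = -11/8)
-109*(-44 + (-29 - (-18 + R(1, 6)))) = -109*(-44 + (-29 - (-18 - 11/8))) = -109*(-44 + (-29 - 1*(-155/8))) = -109*(-44 + (-29 + 155/8)) = -109*(-44 - 77/8) = -109*(-429/8) = 46761/8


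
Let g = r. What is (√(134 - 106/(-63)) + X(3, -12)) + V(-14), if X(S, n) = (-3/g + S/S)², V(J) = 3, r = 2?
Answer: 13/4 + 2*√14959/21 ≈ 14.898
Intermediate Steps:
g = 2
X(S, n) = ¼ (X(S, n) = (-3/2 + S/S)² = (-3*½ + 1)² = (-3/2 + 1)² = (-½)² = ¼)
(√(134 - 106/(-63)) + X(3, -12)) + V(-14) = (√(134 - 106/(-63)) + ¼) + 3 = (√(134 - 106*(-1/63)) + ¼) + 3 = (√(134 + 106/63) + ¼) + 3 = (√(8548/63) + ¼) + 3 = (2*√14959/21 + ¼) + 3 = (¼ + 2*√14959/21) + 3 = 13/4 + 2*√14959/21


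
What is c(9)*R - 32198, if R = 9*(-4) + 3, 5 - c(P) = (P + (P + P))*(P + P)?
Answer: -16325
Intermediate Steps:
c(P) = 5 - 6*P² (c(P) = 5 - (P + (P + P))*(P + P) = 5 - (P + 2*P)*2*P = 5 - 3*P*2*P = 5 - 6*P²)
R = -33 (R = -36 + 3 = -33)
c(9)*R - 32198 = (5 - 6*9²)*(-33) - 32198 = (5 - 6*81)*(-33) - 32198 = (5 - 486)*(-33) - 32198 = -481*(-33) - 32198 = 15873 - 32198 = -16325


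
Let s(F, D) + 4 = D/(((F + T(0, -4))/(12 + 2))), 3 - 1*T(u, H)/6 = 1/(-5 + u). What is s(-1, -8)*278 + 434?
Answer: -31054/13 ≈ -2388.8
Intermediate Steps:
T(u, H) = 18 - 6/(-5 + u)
s(F, D) = -4 + D/(48/35 + F/14) (s(F, D) = -4 + D/(((F + 6*(-16 + 3*0)/(-5 + 0))/(12 + 2))) = -4 + D/(((F + 6*(-16 + 0)/(-5))/14)) = -4 + D/(((F + 6*(-⅕)*(-16))*(1/14))) = -4 + D/(((F + 96/5)*(1/14))) = -4 + D/(((96/5 + F)*(1/14))) = -4 + D/(48/35 + F/14))
s(-1, -8)*278 + 434 = (2*(-192 - 10*(-1) + 35*(-8))/(96 + 5*(-1)))*278 + 434 = (2*(-192 + 10 - 280)/(96 - 5))*278 + 434 = (2*(-462)/91)*278 + 434 = (2*(1/91)*(-462))*278 + 434 = -132/13*278 + 434 = -36696/13 + 434 = -31054/13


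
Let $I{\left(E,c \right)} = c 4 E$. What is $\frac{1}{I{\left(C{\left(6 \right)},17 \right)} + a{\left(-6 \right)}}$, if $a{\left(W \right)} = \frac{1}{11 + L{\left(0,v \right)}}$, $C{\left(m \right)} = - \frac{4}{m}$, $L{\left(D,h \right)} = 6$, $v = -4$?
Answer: $- \frac{51}{2309} \approx -0.022087$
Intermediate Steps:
$I{\left(E,c \right)} = 4 E c$
$a{\left(W \right)} = \frac{1}{17}$ ($a{\left(W \right)} = \frac{1}{11 + 6} = \frac{1}{17}$)
$\frac{1}{I{\left(C{\left(6 \right)},17 \right)} + a{\left(-6 \right)}} = \frac{1}{4 \left(- \frac{4}{6}\right) 17 + \frac{1}{17}} = \frac{1}{4 \left(\left(-4\right) \frac{1}{6}\right) 17 + \frac{1}{17}} = \frac{1}{4 \left(- \frac{2}{3}\right) 17 + \frac{1}{17}} = \frac{1}{- \frac{136}{3} + \frac{1}{17}} = \frac{1}{- \frac{2309}{51}} = - \frac{51}{2309}$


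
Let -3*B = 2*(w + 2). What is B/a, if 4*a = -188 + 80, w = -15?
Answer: -26/81 ≈ -0.32099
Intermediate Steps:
B = 26/3 (B = -2*(-15 + 2)/3 = -2*(-13)/3 = -⅓*(-26) = 26/3 ≈ 8.6667)
a = -27 (a = (-188 + 80)/4 = (¼)*(-108) = -27)
B/a = (26/3)/(-27) = (26/3)*(-1/27) = -26/81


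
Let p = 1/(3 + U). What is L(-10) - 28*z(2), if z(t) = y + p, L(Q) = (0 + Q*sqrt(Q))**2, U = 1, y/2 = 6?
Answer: -1343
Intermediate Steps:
y = 12 (y = 2*6 = 12)
p = 1/4 (p = 1/(3 + 1) = 1/4 ≈ 0.25000)
L(Q) = Q**3 (L(Q) = (0 + Q**(3/2))**2 = (Q**(3/2))**2 = Q**3)
z(t) = 49/4 (z(t) = 12 + 1/4 = 49/4)
L(-10) - 28*z(2) = (-10)**3 - 28*49/4 = -1000 - 343 = -1343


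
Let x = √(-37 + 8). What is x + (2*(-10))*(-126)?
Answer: 2520 + I*√29 ≈ 2520.0 + 5.3852*I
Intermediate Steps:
x = I*√29 (x = √(-29) = I*√29 ≈ 5.3852*I)
x + (2*(-10))*(-126) = I*√29 + (2*(-10))*(-126) = I*√29 - 20*(-126) = I*√29 + 2520 = 2520 + I*√29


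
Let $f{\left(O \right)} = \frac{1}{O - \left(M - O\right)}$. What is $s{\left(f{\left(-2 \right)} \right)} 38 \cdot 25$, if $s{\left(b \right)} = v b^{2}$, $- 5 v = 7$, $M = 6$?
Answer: $- \frac{133}{10} \approx -13.3$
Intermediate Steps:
$v = - \frac{7}{5}$ ($v = \left(- \frac{1}{5}\right) 7 = - \frac{7}{5} \approx -1.4$)
$f{\left(O \right)} = \frac{1}{-6 + 2 O}$ ($f{\left(O \right)} = \frac{1}{O + \left(O - 6\right)} = \frac{1}{O + \left(-6 + O\right)} = \frac{1}{-6 + 2 O}$)
$s{\left(b \right)} = - \frac{7 b^{2}}{5}$
$s{\left(f{\left(-2 \right)} \right)} 38 \cdot 25 = - \frac{7 \left(\frac{1}{2 \left(-3 - 2\right)}\right)^{2}}{5} \cdot 38 \cdot 25 = - \frac{7 \left(\frac{1}{2 \left(-5\right)}\right)^{2}}{5} \cdot 38 \cdot 25 = - \frac{7 \left(\frac{1}{2} \left(- \frac{1}{5}\right)\right)^{2}}{5} \cdot 38 \cdot 25 = - \frac{7 \left(- \frac{1}{10}\right)^{2}}{5} \cdot 38 \cdot 25 = \left(- \frac{7}{5}\right) \frac{1}{100} \cdot 38 \cdot 25 = \left(- \frac{7}{500}\right) 38 \cdot 25 = \left(- \frac{133}{250}\right) 25 = - \frac{133}{10}$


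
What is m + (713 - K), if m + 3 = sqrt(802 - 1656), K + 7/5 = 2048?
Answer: -6683/5 + I*sqrt(854) ≈ -1336.6 + 29.223*I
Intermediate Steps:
K = 10233/5 (K = -7/5 + 2048 = 10233/5 ≈ 2046.6)
m = -3 + I*sqrt(854) (m = -3 + sqrt(802 - 1656) = -3 + sqrt(-854) = -3 + I*sqrt(854) ≈ -3.0 + 29.223*I)
m + (713 - K) = (-3 + I*sqrt(854)) + (713 - 1*10233/5) = (-3 + I*sqrt(854)) + (713 - 10233/5) = (-3 + I*sqrt(854)) - 6668/5 = -6683/5 + I*sqrt(854)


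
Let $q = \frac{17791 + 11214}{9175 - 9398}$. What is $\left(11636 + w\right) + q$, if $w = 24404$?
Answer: $\frac{8007915}{223} \approx 35910.0$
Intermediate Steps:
$q = - \frac{29005}{223}$ ($q = \frac{29005}{-223} = 29005 \left(- \frac{1}{223}\right) = - \frac{29005}{223} \approx -130.07$)
$\left(11636 + w\right) + q = \left(11636 + 24404\right) - \frac{29005}{223} = 36040 - \frac{29005}{223} = \frac{8007915}{223}$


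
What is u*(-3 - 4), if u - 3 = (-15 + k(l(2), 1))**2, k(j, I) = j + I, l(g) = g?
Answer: -1029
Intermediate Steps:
k(j, I) = I + j
u = 147 (u = 3 + (-15 + (1 + 2))**2 = 3 + (-15 + 3)**2 = 3 + (-12)**2 = 3 + 144 = 147)
u*(-3 - 4) = 147*(-3 - 4) = 147*(-7) = -1029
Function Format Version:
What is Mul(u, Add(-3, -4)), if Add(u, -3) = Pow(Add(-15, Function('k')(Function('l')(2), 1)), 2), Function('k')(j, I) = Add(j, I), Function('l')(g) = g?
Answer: -1029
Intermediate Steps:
Function('k')(j, I) = Add(I, j)
u = 147 (u = Add(3, Pow(Add(-15, Add(1, 2)), 2)) = Add(3, Pow(Add(-15, 3), 2)) = Add(3, Pow(-12, 2)) = Add(3, 144) = 147)
Mul(u, Add(-3, -4)) = Mul(147, Add(-3, -4)) = Mul(147, -7) = -1029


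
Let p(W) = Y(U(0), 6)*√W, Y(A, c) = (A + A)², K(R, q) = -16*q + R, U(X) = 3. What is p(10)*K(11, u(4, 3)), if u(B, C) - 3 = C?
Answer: -3060*√10 ≈ -9676.6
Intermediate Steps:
u(B, C) = 3 + C
K(R, q) = R - 16*q
Y(A, c) = 4*A² (Y(A, c) = (2*A)² = 4*A²)
p(W) = 36*√W (p(W) = (4*3²)*√W = (4*9)*√W = 36*√W)
p(10)*K(11, u(4, 3)) = (36*√10)*(11 - 16*(3 + 3)) = (36*√10)*(11 - 16*6) = (36*√10)*(11 - 96) = (36*√10)*(-85) = -3060*√10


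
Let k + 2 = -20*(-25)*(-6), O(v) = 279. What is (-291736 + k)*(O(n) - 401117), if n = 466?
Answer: 118142190444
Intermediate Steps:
k = -3002 (k = -2 - 20*(-25)*(-6) = -2 + 500*(-6) = -2 - 3000 = -3002)
(-291736 + k)*(O(n) - 401117) = (-291736 - 3002)*(279 - 401117) = -294738*(-400838) = 118142190444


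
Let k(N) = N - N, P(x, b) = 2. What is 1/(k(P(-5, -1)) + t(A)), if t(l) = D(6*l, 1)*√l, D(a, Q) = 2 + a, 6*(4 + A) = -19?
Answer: I*√258/1763 ≈ 0.0091108*I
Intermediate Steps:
k(N) = 0
A = -43/6 (A = -4 + (⅙)*(-19) = -4 - 19/6 = -43/6 ≈ -7.1667)
t(l) = √l*(2 + 6*l) (t(l) = (2 + 6*l)*√l = √l*(2 + 6*l))
1/(k(P(-5, -1)) + t(A)) = 1/(0 + √(-43/6)*(2 + 6*(-43/6))) = 1/(0 + (I*√258/6)*(2 - 43)) = 1/(0 + (I*√258/6)*(-41)) = 1/(0 - 41*I*√258/6) = 1/(-41*I*√258/6) = I*√258/1763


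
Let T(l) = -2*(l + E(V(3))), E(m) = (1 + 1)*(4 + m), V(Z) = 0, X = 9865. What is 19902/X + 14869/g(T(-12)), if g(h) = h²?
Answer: 147956413/631360 ≈ 234.35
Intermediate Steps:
E(m) = 8 + 2*m (E(m) = 2*(4 + m) = 8 + 2*m)
T(l) = -16 - 2*l (T(l) = -2*(l + (8 + 2*0)) = -2*(l + (8 + 0)) = -2*(l + 8) = -2*(8 + l) = -16 - 2*l)
19902/X + 14869/g(T(-12)) = 19902/9865 + 14869/((-16 - 2*(-12))²) = 19902*(1/9865) + 14869/((-16 + 24)²) = 19902/9865 + 14869/(8²) = 19902/9865 + 14869/64 = 147956413/631360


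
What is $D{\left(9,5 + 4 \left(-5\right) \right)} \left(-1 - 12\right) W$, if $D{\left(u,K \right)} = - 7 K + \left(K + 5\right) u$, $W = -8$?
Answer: $1560$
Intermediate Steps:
$D{\left(u,K \right)} = - 7 K + u \left(5 + K\right)$ ($D{\left(u,K \right)} = - 7 K + \left(5 + K\right) u = - 7 K + u \left(5 + K\right)$)
$D{\left(9,5 + 4 \left(-5\right) \right)} \left(-1 - 12\right) W = \left(- 7 \left(5 + 4 \left(-5\right)\right) + 5 \cdot 9 + \left(5 + 4 \left(-5\right)\right) 9\right) \left(-1 - 12\right) \left(-8\right) = \left(- 7 \left(5 - 20\right) + 45 + \left(5 - 20\right) 9\right) \left(\left(-13\right) \left(-8\right)\right) = \left(\left(-7\right) \left(-15\right) + 45 - 135\right) 104 = \left(105 + 45 - 135\right) 104 = 15 \cdot 104 = 1560$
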